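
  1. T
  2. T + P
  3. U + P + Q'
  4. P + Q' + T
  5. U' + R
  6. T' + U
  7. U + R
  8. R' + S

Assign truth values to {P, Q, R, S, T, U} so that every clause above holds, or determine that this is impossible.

P=0, Q=1, R=1, S=1, T=1, U=1

Unit clause (T) forces T = 1.
Unit clause (U) forces U = 1.
Unit clause (R) forces R = 1.
Unit clause (S) forces S = 1.
Every clause is now satisfied; P, Q are unconstrained.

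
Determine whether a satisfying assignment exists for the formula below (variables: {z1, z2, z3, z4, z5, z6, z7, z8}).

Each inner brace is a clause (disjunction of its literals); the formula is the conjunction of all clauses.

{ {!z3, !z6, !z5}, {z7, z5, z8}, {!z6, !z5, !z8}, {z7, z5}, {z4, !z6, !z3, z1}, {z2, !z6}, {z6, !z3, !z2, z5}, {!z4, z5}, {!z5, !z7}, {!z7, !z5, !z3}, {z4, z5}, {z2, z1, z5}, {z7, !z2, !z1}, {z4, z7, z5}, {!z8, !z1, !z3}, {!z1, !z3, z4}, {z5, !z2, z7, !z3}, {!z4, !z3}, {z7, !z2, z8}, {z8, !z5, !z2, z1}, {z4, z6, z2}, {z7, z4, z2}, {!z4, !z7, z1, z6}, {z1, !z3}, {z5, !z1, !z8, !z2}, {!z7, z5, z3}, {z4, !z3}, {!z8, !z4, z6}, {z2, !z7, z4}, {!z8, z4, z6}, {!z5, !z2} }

Satisfiable

Suppose z7 = false.
Unit clause (z5) forces z5 = true.
Unit clause (!z2) forces z2 = false.
Unit clause (!z6) forces z6 = false.
Unit clause (z4) forces z4 = true.
Unit clause (!z3) forces z3 = false.
Unit clause (!z8) forces z8 = false.
No clause remains; z1 is free.
A satisfying assignment: z1=false, z2=false, z3=false, z4=true, z5=true, z6=false, z7=false, z8=false.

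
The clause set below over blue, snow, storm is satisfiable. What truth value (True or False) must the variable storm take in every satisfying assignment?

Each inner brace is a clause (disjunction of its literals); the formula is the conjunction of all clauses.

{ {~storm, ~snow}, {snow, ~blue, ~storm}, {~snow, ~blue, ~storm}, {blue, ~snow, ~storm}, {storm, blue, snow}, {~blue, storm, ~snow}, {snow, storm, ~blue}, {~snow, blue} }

Suppose storm = 0.
Case blue = 1:
From the singleton clause (~snow), snow = 0.
That conflicts with the unit clause (snow).
That branch fails; take blue = 0 instead.
From the singleton clause (snow), snow = 1.
That conflicts with the unit clause (~snow).
Either choice for blue ends in contradiction.
So every satisfying assignment has storm = True.

True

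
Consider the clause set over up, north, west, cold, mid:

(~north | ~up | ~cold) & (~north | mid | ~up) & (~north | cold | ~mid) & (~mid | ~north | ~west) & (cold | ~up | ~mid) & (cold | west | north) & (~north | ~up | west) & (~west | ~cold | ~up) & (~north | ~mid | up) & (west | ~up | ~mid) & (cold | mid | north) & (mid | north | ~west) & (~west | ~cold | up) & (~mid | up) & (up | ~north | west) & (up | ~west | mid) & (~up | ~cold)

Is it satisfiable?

Suppose mid = 0.
Suppose north = 0.
(cold) alone gives cold = 1.
(~west) alone gives west = 0.
(~up) alone gives up = 0.
This assignment satisfies each clause.
A satisfying assignment: up=0,  north=0,  west=0,  cold=1,  mid=0.

Satisfiable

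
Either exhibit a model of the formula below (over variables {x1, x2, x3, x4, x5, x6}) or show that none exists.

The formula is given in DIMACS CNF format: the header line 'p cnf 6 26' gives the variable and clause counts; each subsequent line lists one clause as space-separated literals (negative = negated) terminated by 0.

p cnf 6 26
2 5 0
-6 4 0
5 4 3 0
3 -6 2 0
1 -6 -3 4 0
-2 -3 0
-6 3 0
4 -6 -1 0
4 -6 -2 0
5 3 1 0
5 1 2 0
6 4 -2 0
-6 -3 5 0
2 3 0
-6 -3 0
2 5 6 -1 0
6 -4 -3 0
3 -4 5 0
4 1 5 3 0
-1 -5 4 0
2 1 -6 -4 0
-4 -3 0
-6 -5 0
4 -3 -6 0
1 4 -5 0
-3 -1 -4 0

Branch on x2: set x2 = True.
The clause (¬x3) is unit, so x3 = False.
The clause (¬x6) is unit, so x6 = False.
The clause (x4) is unit, so x4 = True.
The clause (x5) is unit, so x5 = True.
Every clause is now satisfied; x1 is unconstrained.

x1=True,  x2=True,  x3=False,  x4=True,  x5=True,  x6=False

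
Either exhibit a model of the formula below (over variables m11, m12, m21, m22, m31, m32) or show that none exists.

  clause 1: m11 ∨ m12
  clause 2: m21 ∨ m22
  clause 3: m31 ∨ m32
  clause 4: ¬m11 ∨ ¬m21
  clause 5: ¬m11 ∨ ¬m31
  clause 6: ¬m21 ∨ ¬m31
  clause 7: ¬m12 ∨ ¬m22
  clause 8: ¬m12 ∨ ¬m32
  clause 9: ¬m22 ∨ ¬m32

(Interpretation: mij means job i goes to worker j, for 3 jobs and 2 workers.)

UNSATISFIABLE

Case m11 = True:
(¬m21) alone gives m21 = False.
(m22) alone gives m22 = True.
(¬m31) alone gives m31 = False.
(m32) alone gives m32 = True.
That conflicts with the unit clause (¬m32).
Backtrack on m11: now try m11 = False.
(m12) alone gives m12 = True.
(¬m22) alone gives m22 = False.
(m21) alone gives m21 = True.
(¬m31) alone gives m31 = False.
(m32) alone gives m32 = True.
That conflicts with the unit clause (¬m32).
Either choice for m11 ends in contradiction.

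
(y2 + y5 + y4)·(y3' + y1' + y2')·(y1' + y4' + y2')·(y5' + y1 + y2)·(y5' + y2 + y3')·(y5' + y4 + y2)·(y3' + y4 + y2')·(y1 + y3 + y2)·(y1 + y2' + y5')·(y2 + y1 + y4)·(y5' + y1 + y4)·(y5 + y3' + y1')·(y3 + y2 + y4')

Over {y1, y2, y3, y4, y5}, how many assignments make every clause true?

6

There are 2^5 = 32 truth assignments over (y1, y2, y3, y4, y5).
Split on y1. With y1 = 1, the clauses containing y1 are satisfied and y1' drops from the rest; 2 of the 2^4 = 16 assignments to the other variables satisfy what remains.
With y1 = 0, by the same count on the reduced clause set, 4 assignments work.
(One model: y1=F, y2=F, y3=T, y4=T, y5=F.)
Total: 2 + 4 = 6.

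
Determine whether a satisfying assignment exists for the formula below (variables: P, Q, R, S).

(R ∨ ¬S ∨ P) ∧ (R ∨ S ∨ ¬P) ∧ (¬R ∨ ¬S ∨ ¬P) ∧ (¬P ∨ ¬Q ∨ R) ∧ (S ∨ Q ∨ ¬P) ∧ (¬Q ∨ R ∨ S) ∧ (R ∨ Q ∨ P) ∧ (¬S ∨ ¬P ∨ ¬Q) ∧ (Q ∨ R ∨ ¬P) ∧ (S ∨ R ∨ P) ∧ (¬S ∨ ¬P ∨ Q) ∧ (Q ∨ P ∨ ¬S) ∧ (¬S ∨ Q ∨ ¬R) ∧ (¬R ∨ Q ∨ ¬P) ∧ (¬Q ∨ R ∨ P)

Case R = True:
Case S = False:
Case Q = True:
All clauses hold; P can take either value.
A satisfying assignment: P: False,  Q: True,  R: True,  S: False.

Yes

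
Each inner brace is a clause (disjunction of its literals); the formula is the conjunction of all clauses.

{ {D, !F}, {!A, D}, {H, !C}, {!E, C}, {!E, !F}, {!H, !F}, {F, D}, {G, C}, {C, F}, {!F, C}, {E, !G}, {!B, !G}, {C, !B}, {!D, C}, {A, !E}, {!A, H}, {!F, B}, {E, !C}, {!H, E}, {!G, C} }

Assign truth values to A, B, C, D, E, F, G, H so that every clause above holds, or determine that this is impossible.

A ↦ true,  B ↦ false,  C ↦ true,  D ↦ true,  E ↦ true,  F ↦ false,  G ↦ true,  H ↦ true

Suppose D = true.
From the singleton clause (C), C = true.
From the singleton clause (H), H = true.
From the singleton clause (!F), F = false.
From the singleton clause (E), E = true.
From the singleton clause (A), A = true.
Suppose B = false.
Every clause is now satisfied; G is unconstrained.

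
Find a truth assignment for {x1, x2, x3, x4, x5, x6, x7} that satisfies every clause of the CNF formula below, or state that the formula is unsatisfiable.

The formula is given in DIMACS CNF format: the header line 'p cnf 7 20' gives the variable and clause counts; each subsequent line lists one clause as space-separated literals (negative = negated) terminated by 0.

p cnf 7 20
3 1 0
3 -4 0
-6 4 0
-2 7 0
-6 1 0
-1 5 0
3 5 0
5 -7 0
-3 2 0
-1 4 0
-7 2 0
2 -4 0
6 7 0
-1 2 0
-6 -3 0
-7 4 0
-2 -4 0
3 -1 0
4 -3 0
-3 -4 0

Branch on x3: set x3 = True.
(x2) alone gives x2 = True.
(x7) alone gives x7 = True.
(x5) alone gives x5 = True.
(¬x6) alone gives x6 = False.
(x4) alone gives x4 = True.
But (¬x4) is also a unit clause — contradiction.
That branch fails; take x3 = False instead.
(x1) alone gives x1 = True.
But (¬x1) is also a unit clause — contradiction.
Either choice for x3 ends in contradiction.

UNSATISFIABLE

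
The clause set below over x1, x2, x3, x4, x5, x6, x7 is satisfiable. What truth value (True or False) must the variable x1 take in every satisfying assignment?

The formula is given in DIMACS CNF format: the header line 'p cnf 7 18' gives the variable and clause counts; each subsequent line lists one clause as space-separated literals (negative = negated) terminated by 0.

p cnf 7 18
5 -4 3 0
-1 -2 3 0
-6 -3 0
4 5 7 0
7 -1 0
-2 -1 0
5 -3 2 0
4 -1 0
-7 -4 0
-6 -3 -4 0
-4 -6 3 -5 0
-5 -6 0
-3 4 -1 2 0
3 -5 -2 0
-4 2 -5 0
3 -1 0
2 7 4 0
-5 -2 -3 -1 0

Suppose x1 = True.
The clause (x7) is unit, so x7 = True.
The clause (¬x2) is unit, so x2 = False.
The clause (x4) is unit, so x4 = True.
Now (¬x4) is unsatisfied and unit — conflict.
So every satisfying assignment has x1 = False.

False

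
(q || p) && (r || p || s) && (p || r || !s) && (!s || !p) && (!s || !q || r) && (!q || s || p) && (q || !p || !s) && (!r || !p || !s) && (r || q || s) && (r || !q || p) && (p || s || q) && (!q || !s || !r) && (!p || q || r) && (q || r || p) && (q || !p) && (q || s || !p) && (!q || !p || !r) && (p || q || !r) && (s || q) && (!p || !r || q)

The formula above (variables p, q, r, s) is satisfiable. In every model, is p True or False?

Suppose p = false.
Unit clause (q) forces q = true.
Unit clause (s) forces s = true.
Unit clause (r) forces r = true.
But (!r) is also a unit clause — contradiction.
So every satisfying assignment has p = True.

True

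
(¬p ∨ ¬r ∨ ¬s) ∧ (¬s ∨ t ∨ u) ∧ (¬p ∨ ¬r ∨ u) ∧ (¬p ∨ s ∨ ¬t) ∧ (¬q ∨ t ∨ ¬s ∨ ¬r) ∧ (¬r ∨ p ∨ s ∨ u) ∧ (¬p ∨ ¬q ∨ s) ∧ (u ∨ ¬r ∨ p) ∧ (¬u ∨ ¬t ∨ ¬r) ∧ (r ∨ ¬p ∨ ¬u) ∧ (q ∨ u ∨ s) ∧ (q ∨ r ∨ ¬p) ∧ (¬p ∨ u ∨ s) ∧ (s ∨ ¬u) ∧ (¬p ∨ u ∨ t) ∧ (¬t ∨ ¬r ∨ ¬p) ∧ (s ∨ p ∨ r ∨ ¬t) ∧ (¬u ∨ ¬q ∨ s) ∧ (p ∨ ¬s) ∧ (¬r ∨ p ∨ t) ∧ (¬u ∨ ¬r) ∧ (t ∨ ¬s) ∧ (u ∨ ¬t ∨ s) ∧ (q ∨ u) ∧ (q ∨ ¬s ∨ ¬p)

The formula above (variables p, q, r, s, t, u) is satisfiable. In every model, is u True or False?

Suppose u = True.
From the singleton clause (s), s = True.
From the singleton clause (p), p = True.
From the singleton clause (¬r), r = False.
That conflicts with the unit clause (r).
So every satisfying assignment has u = False.

False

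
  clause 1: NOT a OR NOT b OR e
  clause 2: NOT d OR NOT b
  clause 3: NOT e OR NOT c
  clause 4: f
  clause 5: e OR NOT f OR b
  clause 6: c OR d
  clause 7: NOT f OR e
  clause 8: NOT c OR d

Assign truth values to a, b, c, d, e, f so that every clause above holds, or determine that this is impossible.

Unit clause (f) forces f = true.
Unit clause (e) forces e = true.
Unit clause (NOT c) forces c = false.
Unit clause (d) forces d = true.
Unit clause (NOT b) forces b = false.
Every clause is now satisfied; a is unconstrained.

a=false; b=false; c=false; d=true; e=true; f=true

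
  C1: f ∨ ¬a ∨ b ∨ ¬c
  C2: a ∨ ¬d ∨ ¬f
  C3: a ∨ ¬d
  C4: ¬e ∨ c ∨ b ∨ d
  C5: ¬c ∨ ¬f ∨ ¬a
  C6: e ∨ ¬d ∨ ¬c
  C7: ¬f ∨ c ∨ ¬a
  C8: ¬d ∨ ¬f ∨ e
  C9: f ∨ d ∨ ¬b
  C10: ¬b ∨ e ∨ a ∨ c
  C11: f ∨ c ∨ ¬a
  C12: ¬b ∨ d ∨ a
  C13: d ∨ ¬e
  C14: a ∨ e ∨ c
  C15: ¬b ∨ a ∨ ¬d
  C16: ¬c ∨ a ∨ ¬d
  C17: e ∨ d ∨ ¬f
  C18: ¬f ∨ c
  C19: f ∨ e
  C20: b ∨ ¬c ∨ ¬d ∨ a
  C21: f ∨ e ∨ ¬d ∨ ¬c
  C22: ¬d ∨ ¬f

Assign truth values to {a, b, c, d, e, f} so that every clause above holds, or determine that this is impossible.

Try a = True.
Try c = True.
From the singleton clause (¬f), f = False.
From the singleton clause (b), b = True.
From the singleton clause (d), d = True.
From the singleton clause (e), e = True.
Every clause now holds.

a ↦ True; b ↦ True; c ↦ True; d ↦ True; e ↦ True; f ↦ False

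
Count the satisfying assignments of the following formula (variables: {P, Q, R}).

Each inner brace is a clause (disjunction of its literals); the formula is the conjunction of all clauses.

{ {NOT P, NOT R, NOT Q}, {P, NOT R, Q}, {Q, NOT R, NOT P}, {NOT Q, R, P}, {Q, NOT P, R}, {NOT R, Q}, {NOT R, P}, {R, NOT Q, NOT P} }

There are 2^3 = 8 truth assignments over (P, Q, R).
Check each against the 8 clauses (columns in the order P, Q, R):
  F F F  ✓ satisfies all
  F F T  ✗ fails (P OR NOT R OR Q)
  F T F  ✗ fails (NOT Q OR R OR P)
  F T T  ✗ fails (NOT R OR P)
  T F F  ✗ fails (Q OR NOT P OR R)
  T F T  ✗ fails (Q OR NOT R OR NOT P)
  T T F  ✗ fails (R OR NOT Q OR NOT P)
  T T T  ✗ fails (NOT P OR NOT R OR NOT Q)
1 of the 8 rows is a model.

1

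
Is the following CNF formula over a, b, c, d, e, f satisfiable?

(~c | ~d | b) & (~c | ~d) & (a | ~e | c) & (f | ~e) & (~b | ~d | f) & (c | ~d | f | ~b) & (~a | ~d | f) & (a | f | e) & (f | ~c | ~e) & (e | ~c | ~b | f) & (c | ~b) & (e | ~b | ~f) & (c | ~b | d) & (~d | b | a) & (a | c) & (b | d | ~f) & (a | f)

Suppose c = 1.
Unit clause (~d) forces d = 0.
Suppose f = 1.
Unit clause (b) forces b = 1.
Unit clause (e) forces e = 1.
No clause remains; a is free.
A satisfying assignment: a=0; b=1; c=1; d=0; e=1; f=1.

Satisfiable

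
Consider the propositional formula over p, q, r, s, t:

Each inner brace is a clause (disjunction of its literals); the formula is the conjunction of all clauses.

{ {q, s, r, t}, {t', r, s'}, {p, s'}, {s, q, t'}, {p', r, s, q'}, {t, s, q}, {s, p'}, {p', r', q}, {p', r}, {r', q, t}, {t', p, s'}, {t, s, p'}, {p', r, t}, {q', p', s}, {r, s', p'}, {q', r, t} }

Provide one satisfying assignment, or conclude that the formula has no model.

Try p = 0.
Unit clause (s') forces s = 0.
Try q = 1.
Try r = 1.
Every clause is now satisfied; t is unconstrained.

p: 0,  q: 1,  r: 1,  s: 0,  t: 1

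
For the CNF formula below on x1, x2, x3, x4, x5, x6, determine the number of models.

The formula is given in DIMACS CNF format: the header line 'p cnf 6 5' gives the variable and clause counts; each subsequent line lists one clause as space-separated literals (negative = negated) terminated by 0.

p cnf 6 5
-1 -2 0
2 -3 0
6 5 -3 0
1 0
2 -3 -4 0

There are 2^6 = 64 truth assignments over (x1, x2, x3, x4, x5, x6).
Split on x3. With x3 = True, the clauses containing x3 are satisfied and ¬x3 drops from the rest; 0 of the 2^5 = 32 assignments to the other variables satisfy what remains.
With x3 = False, by the same count on the reduced clause set, 8 assignments work.
Total: 0 + 8 = 8.

8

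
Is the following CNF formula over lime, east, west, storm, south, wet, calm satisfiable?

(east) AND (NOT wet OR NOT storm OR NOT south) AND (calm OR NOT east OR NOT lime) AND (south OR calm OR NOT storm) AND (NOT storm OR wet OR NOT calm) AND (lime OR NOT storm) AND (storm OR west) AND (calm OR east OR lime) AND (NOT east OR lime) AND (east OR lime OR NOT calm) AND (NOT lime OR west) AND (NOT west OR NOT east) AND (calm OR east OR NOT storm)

No, unsatisfiable

(east) alone gives east = true.
(lime) alone gives lime = true.
(calm) alone gives calm = true.
(west) alone gives west = true.
But (NOT west) is also a unit clause — contradiction.
No assignment satisfies every clause.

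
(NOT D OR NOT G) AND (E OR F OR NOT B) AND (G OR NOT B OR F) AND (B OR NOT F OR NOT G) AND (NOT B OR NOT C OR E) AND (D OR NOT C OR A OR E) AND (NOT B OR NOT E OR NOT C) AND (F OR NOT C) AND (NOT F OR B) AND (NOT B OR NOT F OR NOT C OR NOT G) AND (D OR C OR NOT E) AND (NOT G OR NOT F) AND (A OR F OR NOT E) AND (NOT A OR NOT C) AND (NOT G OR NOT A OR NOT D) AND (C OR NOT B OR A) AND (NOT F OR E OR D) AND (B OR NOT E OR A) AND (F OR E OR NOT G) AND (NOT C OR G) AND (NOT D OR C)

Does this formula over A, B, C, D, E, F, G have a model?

Satisfiable

Suppose D = false.
Suppose F = false.
Unit clause (NOT C) forces C = false.
Unit clause (NOT E) forces E = false.
Unit clause (NOT B) forces B = false.
Unit clause (NOT G) forces G = false.
All clauses hold; A can take either value.
A satisfying assignment: A: false; B: false; C: false; D: false; E: false; F: false; G: false.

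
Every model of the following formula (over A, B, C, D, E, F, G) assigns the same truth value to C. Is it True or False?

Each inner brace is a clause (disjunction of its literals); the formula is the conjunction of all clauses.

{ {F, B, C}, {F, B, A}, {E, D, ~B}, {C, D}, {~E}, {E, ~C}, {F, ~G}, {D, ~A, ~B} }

False

Suppose C = 1.
(~E) alone gives E = 0.
That conflicts with the unit clause (E).
So every satisfying assignment has C = False.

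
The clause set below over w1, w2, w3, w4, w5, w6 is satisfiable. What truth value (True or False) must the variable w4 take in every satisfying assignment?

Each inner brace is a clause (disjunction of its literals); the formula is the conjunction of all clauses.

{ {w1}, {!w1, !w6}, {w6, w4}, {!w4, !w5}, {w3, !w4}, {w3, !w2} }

True

Suppose w4 = false.
(w1) alone gives w1 = true.
(!w6) alone gives w6 = false.
Now (w6) is unsatisfied and unit — conflict.
So every satisfying assignment has w4 = True.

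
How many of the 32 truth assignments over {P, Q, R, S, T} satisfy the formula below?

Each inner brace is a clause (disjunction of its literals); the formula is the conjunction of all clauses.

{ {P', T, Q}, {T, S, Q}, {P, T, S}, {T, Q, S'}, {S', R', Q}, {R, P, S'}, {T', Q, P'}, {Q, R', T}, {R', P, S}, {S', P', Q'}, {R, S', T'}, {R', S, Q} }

There are 2^5 = 32 truth assignments over (P, Q, R, S, T).
Split on T. With T = 1, the clauses containing T are satisfied and T' drops from the rest; 5 of the 2^4 = 16 assignments to the other variables satisfy what remains.
With T = 0, by the same count on the reduced clause set, 3 assignments work.
(One model: P=F, Q=F, R=F, S=F, T=T.)
Total: 5 + 3 = 8.

8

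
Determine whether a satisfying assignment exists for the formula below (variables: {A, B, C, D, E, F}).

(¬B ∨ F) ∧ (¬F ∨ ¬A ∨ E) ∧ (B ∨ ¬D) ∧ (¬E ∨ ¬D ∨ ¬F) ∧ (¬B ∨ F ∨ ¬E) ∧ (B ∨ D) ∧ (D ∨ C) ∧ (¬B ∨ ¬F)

No

Branch on B: set B = False.
(¬D) alone gives D = False.
That conflicts with the unit clause (D).
Undo B and try B = True.
(F) alone gives F = True.
That conflicts with the unit clause (¬F).
Both values of B lead to a conflict.
No assignment satisfies every clause.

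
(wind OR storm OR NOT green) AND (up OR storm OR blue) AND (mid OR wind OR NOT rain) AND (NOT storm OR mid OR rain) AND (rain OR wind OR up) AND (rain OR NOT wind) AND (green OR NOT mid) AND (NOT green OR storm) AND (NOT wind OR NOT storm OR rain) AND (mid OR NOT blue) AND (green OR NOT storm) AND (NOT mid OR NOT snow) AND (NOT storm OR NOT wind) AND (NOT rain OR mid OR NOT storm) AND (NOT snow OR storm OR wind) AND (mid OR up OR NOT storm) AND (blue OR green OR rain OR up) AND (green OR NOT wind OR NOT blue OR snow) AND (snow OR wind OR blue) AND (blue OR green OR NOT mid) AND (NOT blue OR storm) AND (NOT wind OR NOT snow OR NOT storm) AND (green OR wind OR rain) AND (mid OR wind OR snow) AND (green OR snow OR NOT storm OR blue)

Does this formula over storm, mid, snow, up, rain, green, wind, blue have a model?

Branch on rain: set rain = true.
Branch on mid: set mid = false.
From the singleton clause (wind), wind = true.
From the singleton clause (NOT blue), blue = false.
From the singleton clause (NOT storm), storm = false.
From the singleton clause (up), up = true.
From the singleton clause (NOT green), green = false.
All clauses hold; snow can take either value.
A satisfying assignment: storm ↦ false, mid ↦ false, snow ↦ false, up ↦ true, rain ↦ true, green ↦ false, wind ↦ true, blue ↦ false.

Satisfiable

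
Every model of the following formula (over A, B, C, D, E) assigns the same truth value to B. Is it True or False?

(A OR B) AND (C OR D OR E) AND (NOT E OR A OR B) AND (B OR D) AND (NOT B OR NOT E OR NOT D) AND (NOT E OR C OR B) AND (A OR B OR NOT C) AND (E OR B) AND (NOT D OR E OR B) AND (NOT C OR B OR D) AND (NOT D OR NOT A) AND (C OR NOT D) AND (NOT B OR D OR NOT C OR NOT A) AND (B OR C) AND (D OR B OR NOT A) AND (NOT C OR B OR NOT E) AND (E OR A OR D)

True

Suppose B = false.
The clause (A) is unit, so A = true.
The clause (D) is unit, so D = true.
Now (NOT D) is unsatisfied and unit — conflict.
So every satisfying assignment has B = True.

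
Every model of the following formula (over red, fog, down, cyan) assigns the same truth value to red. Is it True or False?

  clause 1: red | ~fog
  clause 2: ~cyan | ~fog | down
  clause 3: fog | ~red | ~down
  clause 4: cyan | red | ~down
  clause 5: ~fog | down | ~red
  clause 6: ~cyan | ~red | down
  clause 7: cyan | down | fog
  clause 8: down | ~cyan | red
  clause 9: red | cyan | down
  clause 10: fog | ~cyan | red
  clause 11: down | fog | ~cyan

True

Suppose red = 0.
Unit clause (~fog) forces fog = 0.
Unit clause (~cyan) forces cyan = 0.
Unit clause (~down) forces down = 0.
That conflicts with the unit clause (down).
So every satisfying assignment has red = True.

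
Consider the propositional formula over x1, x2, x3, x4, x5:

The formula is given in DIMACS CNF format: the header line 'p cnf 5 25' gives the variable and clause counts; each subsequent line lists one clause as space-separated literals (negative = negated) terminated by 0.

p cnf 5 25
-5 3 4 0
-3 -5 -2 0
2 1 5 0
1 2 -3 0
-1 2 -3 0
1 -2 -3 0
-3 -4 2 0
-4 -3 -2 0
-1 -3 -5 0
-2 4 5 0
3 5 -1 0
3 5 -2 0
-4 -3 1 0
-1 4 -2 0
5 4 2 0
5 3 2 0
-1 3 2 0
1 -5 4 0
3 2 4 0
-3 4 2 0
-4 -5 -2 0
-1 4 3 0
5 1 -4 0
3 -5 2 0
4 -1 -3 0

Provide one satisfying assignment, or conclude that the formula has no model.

UNSATISFIABLE

Case x5 = False:
Case x2 = True:
Unit clause (x4) forces x4 = True.
Unit clause (¬x3) forces x3 = False.
Now (x3) is unsatisfied and unit — conflict.
That branch fails; take x2 = False instead.
Unit clause (x1) forces x1 = True.
Unit clause (¬x3) forces x3 = False.
Now (x3) is unsatisfied and unit — conflict.
Neither x2 = True nor x2 = False works.
That branch fails; take x5 = True instead.
Case x3 = True:
Unit clause (¬x2) forces x2 = False.
Unit clause (x1) forces x1 = True.
Now (¬x1) is unsatisfied and unit — conflict.
That branch fails; take x3 = False instead.
Unit clause (x4) forces x4 = True.
Unit clause (¬x2) forces x2 = False.
Now (x2) is unsatisfied and unit — conflict.
Neither x3 = True nor x3 = False works.
Neither x5 = True nor x5 = False works.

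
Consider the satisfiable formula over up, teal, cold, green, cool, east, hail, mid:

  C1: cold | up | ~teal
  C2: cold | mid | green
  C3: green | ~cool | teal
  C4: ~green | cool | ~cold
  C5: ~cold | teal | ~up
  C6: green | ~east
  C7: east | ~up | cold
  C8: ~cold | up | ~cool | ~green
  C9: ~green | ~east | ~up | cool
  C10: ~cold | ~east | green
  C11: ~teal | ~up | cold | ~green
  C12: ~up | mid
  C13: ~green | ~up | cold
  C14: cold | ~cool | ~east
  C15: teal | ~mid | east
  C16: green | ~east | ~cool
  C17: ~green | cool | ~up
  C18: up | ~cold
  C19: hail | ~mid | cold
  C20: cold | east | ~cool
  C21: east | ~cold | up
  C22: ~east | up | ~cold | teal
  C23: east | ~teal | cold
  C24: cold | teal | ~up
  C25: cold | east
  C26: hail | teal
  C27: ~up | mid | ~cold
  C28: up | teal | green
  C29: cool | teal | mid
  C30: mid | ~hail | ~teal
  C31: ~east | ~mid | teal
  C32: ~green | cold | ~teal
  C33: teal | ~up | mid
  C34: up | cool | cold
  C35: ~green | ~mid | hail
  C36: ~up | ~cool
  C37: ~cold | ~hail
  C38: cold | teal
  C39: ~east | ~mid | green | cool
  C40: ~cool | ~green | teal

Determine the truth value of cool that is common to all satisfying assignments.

Suppose cool = 1.
The clause (~up) is unit, so up = 0.
The clause (~cold) is unit, so cold = 0.
The clause (~teal) is unit, so teal = 0.
That conflicts with the unit clause (teal).
So every satisfying assignment has cool = False.

False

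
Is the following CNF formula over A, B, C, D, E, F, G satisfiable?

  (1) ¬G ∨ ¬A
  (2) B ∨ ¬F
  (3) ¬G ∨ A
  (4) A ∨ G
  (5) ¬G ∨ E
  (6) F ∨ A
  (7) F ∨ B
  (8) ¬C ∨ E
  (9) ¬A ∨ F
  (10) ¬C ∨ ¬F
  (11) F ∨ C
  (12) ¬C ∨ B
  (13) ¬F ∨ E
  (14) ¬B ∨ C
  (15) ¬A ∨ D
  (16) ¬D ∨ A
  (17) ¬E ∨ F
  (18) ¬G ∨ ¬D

Unsatisfiable

Try G = False.
Unit clause (A) forces A = True.
Unit clause (F) forces F = True.
Unit clause (B) forces B = True.
Unit clause (¬C) forces C = False.
But (C) is also a unit clause — contradiction.
Undo G and try G = True.
Unit clause (¬A) forces A = False.
But (A) is also a unit clause — contradiction.
Neither G = True nor G = False works.
No assignment satisfies every clause.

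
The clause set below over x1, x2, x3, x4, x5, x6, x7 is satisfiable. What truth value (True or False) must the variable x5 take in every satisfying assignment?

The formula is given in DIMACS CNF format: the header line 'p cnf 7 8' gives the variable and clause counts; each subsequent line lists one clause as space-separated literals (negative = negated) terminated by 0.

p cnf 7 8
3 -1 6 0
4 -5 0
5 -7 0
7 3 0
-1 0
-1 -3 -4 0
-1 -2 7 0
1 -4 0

Suppose x5 = True.
The clause (x4) is unit, so x4 = True.
The clause (¬x1) is unit, so x1 = False.
That conflicts with the unit clause (x1).
So every satisfying assignment has x5 = False.

False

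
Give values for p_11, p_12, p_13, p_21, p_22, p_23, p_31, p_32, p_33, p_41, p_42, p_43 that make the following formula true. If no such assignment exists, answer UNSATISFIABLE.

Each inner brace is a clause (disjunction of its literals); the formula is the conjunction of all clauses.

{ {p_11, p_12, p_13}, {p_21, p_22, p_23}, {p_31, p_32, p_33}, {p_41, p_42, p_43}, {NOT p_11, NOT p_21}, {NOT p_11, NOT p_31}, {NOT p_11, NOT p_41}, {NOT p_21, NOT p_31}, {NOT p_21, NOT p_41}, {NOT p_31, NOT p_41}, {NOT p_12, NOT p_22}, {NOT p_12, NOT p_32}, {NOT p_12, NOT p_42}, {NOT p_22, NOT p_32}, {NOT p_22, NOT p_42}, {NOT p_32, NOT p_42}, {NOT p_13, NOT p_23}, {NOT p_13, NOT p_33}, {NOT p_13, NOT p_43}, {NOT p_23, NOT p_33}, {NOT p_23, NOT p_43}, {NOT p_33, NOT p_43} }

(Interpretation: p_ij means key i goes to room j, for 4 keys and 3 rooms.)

Suppose p_11 = false.
Suppose p_12 = true.
Unit clause (NOT p_22) forces p_22 = false.
Unit clause (NOT p_32) forces p_32 = false.
Unit clause (NOT p_42) forces p_42 = false.
Suppose p_21 = true.
Unit clause (NOT p_31) forces p_31 = false.
Unit clause (p_33) forces p_33 = true.
Unit clause (NOT p_41) forces p_41 = false.
Unit clause (p_43) forces p_43 = true.
But (NOT p_43) is also a unit clause — contradiction.
Backtrack on p_21: now try p_21 = false.
Unit clause (p_23) forces p_23 = true.
Unit clause (NOT p_13) forces p_13 = false.
Unit clause (NOT p_33) forces p_33 = false.
Unit clause (p_31) forces p_31 = true.
Unit clause (NOT p_41) forces p_41 = false.
Unit clause (p_43) forces p_43 = true.
But (NOT p_43) is also a unit clause — contradiction.
Both values of p_21 lead to a conflict.
Backtrack on p_12: now try p_12 = false.
Unit clause (p_13) forces p_13 = true.
Unit clause (NOT p_23) forces p_23 = false.
Unit clause (NOT p_33) forces p_33 = false.
Unit clause (NOT p_43) forces p_43 = false.
Suppose p_21 = true.
Unit clause (NOT p_31) forces p_31 = false.
Unit clause (p_32) forces p_32 = true.
Unit clause (NOT p_41) forces p_41 = false.
Unit clause (p_42) forces p_42 = true.
But (NOT p_42) is also a unit clause — contradiction.
Backtrack on p_21: now try p_21 = false.
Unit clause (p_22) forces p_22 = true.
Unit clause (NOT p_32) forces p_32 = false.
Unit clause (p_31) forces p_31 = true.
Unit clause (NOT p_41) forces p_41 = false.
Unit clause (p_42) forces p_42 = true.
But (NOT p_42) is also a unit clause — contradiction.
Both values of p_21 lead to a conflict.
Both values of p_12 lead to a conflict.
Backtrack on p_11: now try p_11 = true.
Unit clause (NOT p_21) forces p_21 = false.
Unit clause (NOT p_31) forces p_31 = false.
Unit clause (NOT p_41) forces p_41 = false.
Suppose p_22 = true.
Unit clause (NOT p_12) forces p_12 = false.
Unit clause (NOT p_32) forces p_32 = false.
Unit clause (p_33) forces p_33 = true.
Unit clause (NOT p_42) forces p_42 = false.
Unit clause (p_43) forces p_43 = true.
But (NOT p_43) is also a unit clause — contradiction.
Backtrack on p_22: now try p_22 = false.
Unit clause (p_23) forces p_23 = true.
Unit clause (NOT p_13) forces p_13 = false.
Unit clause (NOT p_33) forces p_33 = false.
Unit clause (p_32) forces p_32 = true.
Unit clause (NOT p_12) forces p_12 = false.
Unit clause (NOT p_42) forces p_42 = false.
Unit clause (p_43) forces p_43 = true.
But (NOT p_43) is also a unit clause — contradiction.
Both values of p_22 lead to a conflict.
Both values of p_11 lead to a conflict.

UNSATISFIABLE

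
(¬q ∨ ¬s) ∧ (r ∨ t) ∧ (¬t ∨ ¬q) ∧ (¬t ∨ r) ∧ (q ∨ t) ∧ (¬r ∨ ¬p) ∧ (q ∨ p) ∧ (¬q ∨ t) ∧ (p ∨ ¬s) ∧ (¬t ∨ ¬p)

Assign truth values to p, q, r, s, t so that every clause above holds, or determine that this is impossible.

UNSATISFIABLE

Branch on q: set q = False.
Unit clause (t) forces t = True.
Unit clause (r) forces r = True.
Unit clause (¬p) forces p = False.
That conflicts with the unit clause (p).
That branch fails; take q = True instead.
Unit clause (¬s) forces s = False.
Unit clause (¬t) forces t = False.
That conflicts with the unit clause (t).
Both values of q lead to a conflict.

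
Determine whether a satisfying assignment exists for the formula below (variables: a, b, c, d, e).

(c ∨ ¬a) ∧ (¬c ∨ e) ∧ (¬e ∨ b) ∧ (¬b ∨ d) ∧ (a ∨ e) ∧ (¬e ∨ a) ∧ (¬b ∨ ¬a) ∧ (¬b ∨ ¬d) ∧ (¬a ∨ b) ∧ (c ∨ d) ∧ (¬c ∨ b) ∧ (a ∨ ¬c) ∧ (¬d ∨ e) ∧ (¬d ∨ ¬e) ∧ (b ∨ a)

Case c = True:
Unit clause (e) forces e = True.
Unit clause (b) forces b = True.
Unit clause (d) forces d = True.
Now (¬d) is unsatisfied and unit — conflict.
So c must be the other value — set c = False.
Unit clause (¬a) forces a = False.
Unit clause (e) forces e = True.
Now (¬e) is unsatisfied and unit — conflict.
Neither c = True nor c = False works.
No assignment satisfies every clause.

No, unsatisfiable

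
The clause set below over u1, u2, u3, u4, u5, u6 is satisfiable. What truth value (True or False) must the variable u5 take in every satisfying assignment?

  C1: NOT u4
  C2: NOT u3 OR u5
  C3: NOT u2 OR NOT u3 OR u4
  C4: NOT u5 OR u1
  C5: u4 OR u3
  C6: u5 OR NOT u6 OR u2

Suppose u5 = false.
The clause (NOT u4) is unit, so u4 = false.
The clause (NOT u3) is unit, so u3 = false.
But (u3) is also a unit clause — contradiction.
So every satisfying assignment has u5 = True.

True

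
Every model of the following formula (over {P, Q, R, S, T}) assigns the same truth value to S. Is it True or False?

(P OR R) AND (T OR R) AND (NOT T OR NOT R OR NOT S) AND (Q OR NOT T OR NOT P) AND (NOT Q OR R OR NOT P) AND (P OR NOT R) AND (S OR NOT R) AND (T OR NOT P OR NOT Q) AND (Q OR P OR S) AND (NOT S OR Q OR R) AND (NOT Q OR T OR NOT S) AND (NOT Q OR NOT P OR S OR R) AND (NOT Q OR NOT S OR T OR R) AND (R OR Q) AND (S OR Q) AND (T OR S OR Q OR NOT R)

Suppose S = false.
The clause (NOT R) is unit, so R = false.
The clause (P) is unit, so P = true.
The clause (T) is unit, so T = true.
The clause (Q) is unit, so Q = true.
Now (NOT Q) is unsatisfied and unit — conflict.
So every satisfying assignment has S = True.

True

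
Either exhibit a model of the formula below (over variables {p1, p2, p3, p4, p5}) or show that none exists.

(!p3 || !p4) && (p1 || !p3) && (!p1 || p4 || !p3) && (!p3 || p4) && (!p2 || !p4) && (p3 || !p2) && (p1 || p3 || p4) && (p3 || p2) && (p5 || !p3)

UNSATISFIABLE

Case p3 = false:
The clause (!p2) is unit, so p2 = false.
But (p2) is also a unit clause — contradiction.
That branch fails; take p3 = true instead.
The clause (!p4) is unit, so p4 = false.
But (p4) is also a unit clause — contradiction.
Both values of p3 lead to a conflict.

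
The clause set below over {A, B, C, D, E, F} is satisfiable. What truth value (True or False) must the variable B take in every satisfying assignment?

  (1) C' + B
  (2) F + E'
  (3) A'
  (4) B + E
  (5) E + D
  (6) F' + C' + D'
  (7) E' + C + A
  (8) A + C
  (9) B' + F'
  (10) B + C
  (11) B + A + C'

Suppose B = 0.
From the singleton clause (C'), C = 0.
Now (C) is unsatisfied and unit — conflict.
So every satisfying assignment has B = True.

True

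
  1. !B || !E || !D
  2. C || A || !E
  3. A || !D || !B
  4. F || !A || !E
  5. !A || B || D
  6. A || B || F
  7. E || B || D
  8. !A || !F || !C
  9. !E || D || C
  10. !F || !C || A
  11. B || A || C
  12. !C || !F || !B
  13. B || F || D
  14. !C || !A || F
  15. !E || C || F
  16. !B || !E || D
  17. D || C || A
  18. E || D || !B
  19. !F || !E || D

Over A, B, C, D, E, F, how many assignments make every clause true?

5

There are 2^6 = 64 truth assignments over (A, B, C, D, E, F).
Split on B. With B = true, the clauses containing B are satisfied and !B drops from the rest; 2 of the 2^5 = 32 assignments to the other variables satisfy what remains.
With B = false, by the same count on the reduced clause set, 3 assignments work.
Total: 2 + 3 = 5.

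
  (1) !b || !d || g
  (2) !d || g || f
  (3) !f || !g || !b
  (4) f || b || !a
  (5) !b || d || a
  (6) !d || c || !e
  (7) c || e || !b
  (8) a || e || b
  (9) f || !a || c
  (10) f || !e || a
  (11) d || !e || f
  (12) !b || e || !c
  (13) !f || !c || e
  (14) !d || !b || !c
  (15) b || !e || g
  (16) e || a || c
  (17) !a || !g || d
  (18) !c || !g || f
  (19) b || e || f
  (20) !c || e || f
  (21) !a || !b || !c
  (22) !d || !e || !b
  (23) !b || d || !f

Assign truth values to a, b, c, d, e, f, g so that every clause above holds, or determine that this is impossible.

Suppose b = false.
Suppose f = true.
Suppose a = true.
Suppose c = false.
Suppose d = true.
(!e) alone gives e = false.
All clauses hold; g can take either value.

a ↦ true, b ↦ false, c ↦ false, d ↦ true, e ↦ false, f ↦ true, g ↦ true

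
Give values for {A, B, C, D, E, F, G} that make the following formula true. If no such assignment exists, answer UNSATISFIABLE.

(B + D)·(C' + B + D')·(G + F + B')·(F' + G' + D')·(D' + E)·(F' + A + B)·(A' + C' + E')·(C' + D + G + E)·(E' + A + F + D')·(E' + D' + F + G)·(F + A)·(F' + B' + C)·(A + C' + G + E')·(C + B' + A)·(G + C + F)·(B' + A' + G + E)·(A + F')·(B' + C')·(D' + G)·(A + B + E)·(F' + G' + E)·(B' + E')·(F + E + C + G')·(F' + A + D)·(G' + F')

Try B = 0.
(D) alone gives D = 1.
(C') alone gives C = 0.
(E) alone gives E = 1.
(G) alone gives G = 1.
(F') alone gives F = 0.
(A) alone gives A = 1.
This assignment satisfies each clause.

A=1; B=0; C=0; D=1; E=1; F=0; G=1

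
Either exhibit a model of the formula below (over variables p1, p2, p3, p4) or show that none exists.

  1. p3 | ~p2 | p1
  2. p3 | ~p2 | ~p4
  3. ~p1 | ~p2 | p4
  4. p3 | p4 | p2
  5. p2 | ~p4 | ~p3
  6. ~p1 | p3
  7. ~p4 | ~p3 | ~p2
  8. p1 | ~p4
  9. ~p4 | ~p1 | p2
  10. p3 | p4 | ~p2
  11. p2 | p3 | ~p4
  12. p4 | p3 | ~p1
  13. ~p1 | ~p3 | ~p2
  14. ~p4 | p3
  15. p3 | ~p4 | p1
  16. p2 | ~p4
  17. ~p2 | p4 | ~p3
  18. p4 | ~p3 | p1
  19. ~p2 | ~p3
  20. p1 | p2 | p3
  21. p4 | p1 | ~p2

Suppose p1 = 1.
(p3) alone gives p3 = 1.
(~p2) alone gives p2 = 0.
(~p4) alone gives p4 = 0.
All clauses are satisfied.

p1: 1,  p2: 0,  p3: 1,  p4: 0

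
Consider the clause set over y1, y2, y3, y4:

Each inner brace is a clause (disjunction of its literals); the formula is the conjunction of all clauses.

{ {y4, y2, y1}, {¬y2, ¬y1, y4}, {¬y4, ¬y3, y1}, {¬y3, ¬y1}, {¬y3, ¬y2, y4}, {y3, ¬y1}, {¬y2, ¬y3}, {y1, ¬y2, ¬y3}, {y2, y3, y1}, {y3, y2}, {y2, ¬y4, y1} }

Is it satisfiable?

Try y3 = False.
Unit clause (¬y1) forces y1 = False.
Unit clause (y2) forces y2 = True.
Every clause is now satisfied; y4 is unconstrained.
A satisfying assignment: y1: False, y2: True, y3: False, y4: False.

Satisfiable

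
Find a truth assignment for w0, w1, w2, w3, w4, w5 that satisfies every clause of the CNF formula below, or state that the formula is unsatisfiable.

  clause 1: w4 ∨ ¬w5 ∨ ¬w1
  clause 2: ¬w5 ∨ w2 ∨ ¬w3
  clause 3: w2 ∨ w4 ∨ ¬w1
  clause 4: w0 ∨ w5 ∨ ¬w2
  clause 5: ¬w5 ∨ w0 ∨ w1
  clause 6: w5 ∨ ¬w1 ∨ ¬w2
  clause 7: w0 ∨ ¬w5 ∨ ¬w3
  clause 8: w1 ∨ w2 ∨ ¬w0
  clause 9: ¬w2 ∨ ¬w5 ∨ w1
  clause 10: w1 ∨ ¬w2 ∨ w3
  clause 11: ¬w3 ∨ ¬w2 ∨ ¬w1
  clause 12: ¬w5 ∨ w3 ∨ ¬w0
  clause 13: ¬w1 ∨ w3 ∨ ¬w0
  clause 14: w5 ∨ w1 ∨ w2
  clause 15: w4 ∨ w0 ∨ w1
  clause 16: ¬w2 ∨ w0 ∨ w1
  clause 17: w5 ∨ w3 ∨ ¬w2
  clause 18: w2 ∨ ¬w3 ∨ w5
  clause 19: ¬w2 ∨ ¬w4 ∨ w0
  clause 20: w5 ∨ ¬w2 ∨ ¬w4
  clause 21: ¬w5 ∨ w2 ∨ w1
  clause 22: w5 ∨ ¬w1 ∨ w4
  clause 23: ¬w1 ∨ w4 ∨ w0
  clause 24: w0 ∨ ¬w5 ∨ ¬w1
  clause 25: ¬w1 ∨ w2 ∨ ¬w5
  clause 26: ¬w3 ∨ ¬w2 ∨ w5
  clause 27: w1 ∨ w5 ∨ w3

w0: False,  w1: True,  w2: False,  w3: False,  w4: True,  w5: False

Branch on w4: set w4 = True.
Branch on w2: set w2 = False.
Branch on w5: set w5 = False.
(w1) alone gives w1 = True.
(¬w3) alone gives w3 = False.
(¬w0) alone gives w0 = False.
This assignment satisfies each clause.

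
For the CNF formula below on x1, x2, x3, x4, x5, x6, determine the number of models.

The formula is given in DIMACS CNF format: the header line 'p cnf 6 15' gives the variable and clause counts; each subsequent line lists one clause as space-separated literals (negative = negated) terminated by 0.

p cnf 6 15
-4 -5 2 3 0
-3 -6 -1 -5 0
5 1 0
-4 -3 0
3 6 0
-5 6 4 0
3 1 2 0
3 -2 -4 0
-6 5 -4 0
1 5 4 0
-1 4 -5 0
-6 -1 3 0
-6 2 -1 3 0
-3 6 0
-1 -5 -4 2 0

5

There are 2^6 = 64 truth assignments over (x1, x2, x3, x4, x5, x6).
Split on x6. With x6 = True, the clauses containing x6 are satisfied and ¬x6 drops from the rest; 5 of the 2^5 = 32 assignments to the other variables satisfy what remains.
With x6 = False, by the same count on the reduced clause set, 0 assignments work.
(One model: x1=F, x2=F, x3=T, x4=F, x5=T, x6=T.)
Total: 5 + 0 = 5.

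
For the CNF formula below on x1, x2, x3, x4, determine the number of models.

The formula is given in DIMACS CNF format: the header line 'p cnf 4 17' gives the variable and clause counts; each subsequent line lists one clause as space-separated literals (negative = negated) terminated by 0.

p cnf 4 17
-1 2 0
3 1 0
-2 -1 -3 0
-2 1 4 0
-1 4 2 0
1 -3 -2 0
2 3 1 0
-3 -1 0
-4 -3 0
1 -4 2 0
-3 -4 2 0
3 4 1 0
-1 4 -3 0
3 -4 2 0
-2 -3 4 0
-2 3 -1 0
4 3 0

1

There are 2^4 = 16 truth assignments over (x1, x2, x3, x4).
Check each against the 17 clauses (columns in the order x1, x2, x3, x4):
  F F F F  ✗ fails (x3 ∨ x1)
  F F F T  ✗ fails (x3 ∨ x1)
  F F T F  ✓ satisfies all
  F F T T  ✗ fails (¬x4 ∨ ¬x3)
  F T F F  ✗ fails (x3 ∨ x1)
  F T F T  ✗ fails (x3 ∨ x1)
  F T T F  ✗ fails (¬x2 ∨ x1 ∨ x4)
  F T T T  ✗ fails (x1 ∨ ¬x3 ∨ ¬x2)
  T F F F  ✗ fails (¬x1 ∨ x2)
  T F F T  ✗ fails (¬x1 ∨ x2)
  T F T F  ✗ fails (¬x1 ∨ x2)
  T F T T  ✗ fails (¬x1 ∨ x2)
  T T F F  ✗ fails (¬x2 ∨ x3 ∨ ¬x1)
  T T F T  ✗ fails (¬x2 ∨ x3 ∨ ¬x1)
  T T T F  ✗ fails (¬x2 ∨ ¬x1 ∨ ¬x3)
  T T T T  ✗ fails (¬x2 ∨ ¬x1 ∨ ¬x3)
1 of the 16 rows is a model.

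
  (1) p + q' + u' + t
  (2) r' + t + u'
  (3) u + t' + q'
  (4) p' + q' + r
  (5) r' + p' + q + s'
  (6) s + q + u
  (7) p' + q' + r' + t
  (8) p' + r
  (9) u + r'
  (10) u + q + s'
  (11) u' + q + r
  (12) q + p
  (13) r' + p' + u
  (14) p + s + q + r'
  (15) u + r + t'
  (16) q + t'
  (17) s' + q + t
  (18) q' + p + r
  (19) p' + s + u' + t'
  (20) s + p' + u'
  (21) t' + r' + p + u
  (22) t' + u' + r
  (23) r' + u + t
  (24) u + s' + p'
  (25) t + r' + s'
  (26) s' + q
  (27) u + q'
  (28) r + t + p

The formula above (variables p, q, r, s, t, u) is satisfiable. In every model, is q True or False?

Suppose q = 0.
The clause (p) is unit, so p = 1.
The clause (r) is unit, so r = 1.
The clause (s') is unit, so s = 0.
The clause (u) is unit, so u = 1.
That conflicts with the unit clause (u').
So every satisfying assignment has q = True.

True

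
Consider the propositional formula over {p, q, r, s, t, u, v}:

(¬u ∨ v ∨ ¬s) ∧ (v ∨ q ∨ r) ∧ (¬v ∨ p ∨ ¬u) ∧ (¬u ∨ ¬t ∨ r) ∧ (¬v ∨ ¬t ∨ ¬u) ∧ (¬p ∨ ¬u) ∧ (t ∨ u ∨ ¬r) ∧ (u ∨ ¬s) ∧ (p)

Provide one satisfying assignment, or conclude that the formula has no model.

The clause (p) is unit, so p = True.
The clause (¬u) is unit, so u = False.
The clause (¬s) is unit, so s = False.
Case t = True:
Case v = False:
Case q = False:
The clause (r) is unit, so r = True.
This assignment satisfies each clause.

p=True; q=False; r=True; s=False; t=True; u=False; v=False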